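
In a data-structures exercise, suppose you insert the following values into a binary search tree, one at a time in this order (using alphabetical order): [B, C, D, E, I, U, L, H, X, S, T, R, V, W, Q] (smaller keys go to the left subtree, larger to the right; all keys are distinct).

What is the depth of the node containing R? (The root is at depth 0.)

8

Insert B: tree is empty, so B becomes the root.
Insert C: C > B → go right. Place as right child of B.
Insert D: D > B → go right; D > C → go right. Place as right child of C.
Insert E: E > B → go right; E > C → go right; E > D → go right. Place as right child of D.
Insert I: I > B → go right; I > C → go right; I > D → go right; I > E → go right. Place as right child of E.
Insert U: U > B → go right; U > C → go right; U > D → go right; U > E → go right; U > I → go right. Place as right child of I.
Insert L: L > B → go right; L > C → go right; L > D → go right; L > E → go right; L > I → go right; L < U → go left. Place as left child of U.
Insert H: H > B → go right; H > C → go right; H > D → go right; H > E → go right; H < I → go left. Place as left child of I.
Insert X: X > B → go right; X > C → go right; X > D → go right; X > E → go right; X > I → go right; X > U → go right. Place as right child of U.
Insert S: S > B → go right; S > C → go right; S > D → go right; S > E → go right; S > I → go right; S < U → go left; S > L → go right. Place as right child of L.
Insert T: T > B → go right; T > C → go right; T > D → go right; T > E → go right; T > I → go right; T < U → go left; T > L → go right; T > S → go right. Place as right child of S.
Insert R: R > B → go right; R > C → go right; R > D → go right; R > E → go right; R > I → go right; R < U → go left; R > L → go right; R < S → go left. Place as left child of S.
Insert V: V > B → go right; V > C → go right; V > D → go right; V > E → go right; V > I → go right; V > U → go right; V < X → go left. Place as left child of X.
Insert W: W > B → go right; W > C → go right; W > D → go right; W > E → go right; W > I → go right; W > U → go right; W < X → go left; W > V → go right. Place as right child of V.
Insert Q: Q > B → go right; Q > C → go right; Q > D → go right; Q > E → go right; Q > I → go right; Q < U → go left; Q > L → go right; Q < S → go left; Q < R → go left. Place as left child of R.

Path to R: B → C → D → E → I → U → L → S → R, which is 8 edges.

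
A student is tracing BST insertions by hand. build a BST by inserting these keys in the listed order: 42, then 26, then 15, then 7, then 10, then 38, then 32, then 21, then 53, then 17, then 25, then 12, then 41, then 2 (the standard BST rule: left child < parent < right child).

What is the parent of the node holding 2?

7

Insert 42: tree is empty, so 42 becomes the root.
Insert 26: 26 < 42 → go left. Place as left child of 42.
Insert 15: 15 < 42 → go left; 15 < 26 → go left. Place as left child of 26.
Insert 7: 7 < 42 → go left; 7 < 26 → go left; 7 < 15 → go left. Place as left child of 15.
Insert 10: 10 < 42 → go left; 10 < 26 → go left; 10 < 15 → go left; 10 > 7 → go right. Place as right child of 7.
Insert 38: 38 < 42 → go left; 38 > 26 → go right. Place as right child of 26.
Insert 32: 32 < 42 → go left; 32 > 26 → go right; 32 < 38 → go left. Place as left child of 38.
Insert 21: 21 < 42 → go left; 21 < 26 → go left; 21 > 15 → go right. Place as right child of 15.
Insert 53: 53 > 42 → go right. Place as right child of 42.
Insert 17: 17 < 42 → go left; 17 < 26 → go left; 17 > 15 → go right; 17 < 21 → go left. Place as left child of 21.
Insert 25: 25 < 42 → go left; 25 < 26 → go left; 25 > 15 → go right; 25 > 21 → go right. Place as right child of 21.
Insert 12: 12 < 42 → go left; 12 < 26 → go left; 12 < 15 → go left; 12 > 7 → go right; 12 > 10 → go right. Place as right child of 10.
Insert 41: 41 < 42 → go left; 41 > 26 → go right; 41 > 38 → go right. Place as right child of 38.
Insert 2: 2 < 42 → go left; 2 < 26 → go left; 2 < 15 → go left; 2 < 7 → go left. Place as left child of 7.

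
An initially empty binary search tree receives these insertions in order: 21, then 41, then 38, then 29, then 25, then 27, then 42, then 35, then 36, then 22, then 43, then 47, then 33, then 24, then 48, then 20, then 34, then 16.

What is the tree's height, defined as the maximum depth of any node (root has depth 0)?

Resulting structure (node: left, right):
  21: L=20, R=41
  41: L=38, R=42
  38: L=29, R=–
  29: L=25, R=35
  25: L=22, R=27
  27: L=–, R=–
  42: L=–, R=43
  35: L=33, R=36
  36: L=–, R=–
  22: L=–, R=24
  43: L=–, R=47
  47: L=–, R=48
  33: L=–, R=34
  24: L=–, R=–
  48: L=–, R=–
  20: L=16, R=–
  34: L=–, R=–
  16: L=–, R=–

The deepest node is 24 at depth 6.

6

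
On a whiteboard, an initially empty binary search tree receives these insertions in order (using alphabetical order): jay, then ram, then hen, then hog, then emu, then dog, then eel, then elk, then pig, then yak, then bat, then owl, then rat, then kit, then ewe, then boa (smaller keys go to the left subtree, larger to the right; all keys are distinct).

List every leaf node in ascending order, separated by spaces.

Insert jay: tree is empty, so jay becomes the root.
Insert ram: ram > jay → go right. Place as right child of jay.
Insert hen: hen < jay → go left. Place as left child of jay.
Insert hog: hog < jay → go left; hog > hen → go right. Place as right child of hen.
Insert emu: emu < jay → go left; emu < hen → go left. Place as left child of hen.
Insert dog: dog < jay → go left; dog < hen → go left; dog < emu → go left. Place as left child of emu.
Insert eel: eel < jay → go left; eel < hen → go left; eel < emu → go left; eel > dog → go right. Place as right child of dog.
Insert elk: elk < jay → go left; elk < hen → go left; elk < emu → go left; elk > dog → go right; elk > eel → go right. Place as right child of eel.
Insert pig: pig > jay → go right; pig < ram → go left. Place as left child of ram.
Insert yak: yak > jay → go right; yak > ram → go right. Place as right child of ram.
Insert bat: bat < jay → go left; bat < hen → go left; bat < emu → go left; bat < dog → go left. Place as left child of dog.
Insert owl: owl > jay → go right; owl < ram → go left; owl < pig → go left. Place as left child of pig.
Insert rat: rat > jay → go right; rat > ram → go right; rat < yak → go left. Place as left child of yak.
Insert kit: kit > jay → go right; kit < ram → go left; kit < pig → go left; kit < owl → go left. Place as left child of owl.
Insert ewe: ewe < jay → go left; ewe < hen → go left; ewe > emu → go right. Place as right child of emu.
Insert boa: boa < jay → go left; boa < hen → go left; boa < emu → go left; boa < dog → go left; boa > bat → go right. Place as right child of bat.

boa elk ewe hog kit rat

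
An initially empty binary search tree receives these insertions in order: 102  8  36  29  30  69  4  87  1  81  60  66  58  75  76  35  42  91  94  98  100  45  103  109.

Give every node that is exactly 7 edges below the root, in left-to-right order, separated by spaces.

Insert 102: tree is empty, so 102 becomes the root.
Insert 8: 8 < 102 → go left. Place as left child of 102.
Insert 36: 36 < 102 → go left; 36 > 8 → go right. Place as right child of 8.
Insert 29: 29 < 102 → go left; 29 > 8 → go right; 29 < 36 → go left. Place as left child of 36.
Insert 30: 30 < 102 → go left; 30 > 8 → go right; 30 < 36 → go left; 30 > 29 → go right. Place as right child of 29.
Insert 69: 69 < 102 → go left; 69 > 8 → go right; 69 > 36 → go right. Place as right child of 36.
Insert 4: 4 < 102 → go left; 4 < 8 → go left. Place as left child of 8.
Insert 87: 87 < 102 → go left; 87 > 8 → go right; 87 > 36 → go right; 87 > 69 → go right. Place as right child of 69.
Insert 1: 1 < 102 → go left; 1 < 8 → go left; 1 < 4 → go left. Place as left child of 4.
Insert 81: 81 < 102 → go left; 81 > 8 → go right; 81 > 36 → go right; 81 > 69 → go right; 81 < 87 → go left. Place as left child of 87.
Insert 60: 60 < 102 → go left; 60 > 8 → go right; 60 > 36 → go right; 60 < 69 → go left. Place as left child of 69.
Insert 66: 66 < 102 → go left; 66 > 8 → go right; 66 > 36 → go right; 66 < 69 → go left; 66 > 60 → go right. Place as right child of 60.
Insert 58: 58 < 102 → go left; 58 > 8 → go right; 58 > 36 → go right; 58 < 69 → go left; 58 < 60 → go left. Place as left child of 60.
Insert 75: 75 < 102 → go left; 75 > 8 → go right; 75 > 36 → go right; 75 > 69 → go right; 75 < 87 → go left; 75 < 81 → go left. Place as left child of 81.
Insert 76: 76 < 102 → go left; 76 > 8 → go right; 76 > 36 → go right; 76 > 69 → go right; 76 < 87 → go left; 76 < 81 → go left; 76 > 75 → go right. Place as right child of 75.
Insert 35: 35 < 102 → go left; 35 > 8 → go right; 35 < 36 → go left; 35 > 29 → go right; 35 > 30 → go right. Place as right child of 30.
Insert 42: 42 < 102 → go left; 42 > 8 → go right; 42 > 36 → go right; 42 < 69 → go left; 42 < 60 → go left; 42 < 58 → go left. Place as left child of 58.
Insert 91: 91 < 102 → go left; 91 > 8 → go right; 91 > 36 → go right; 91 > 69 → go right; 91 > 87 → go right. Place as right child of 87.
Insert 94: 94 < 102 → go left; 94 > 8 → go right; 94 > 36 → go right; 94 > 69 → go right; 94 > 87 → go right; 94 > 91 → go right. Place as right child of 91.
Insert 98: 98 < 102 → go left; 98 > 8 → go right; 98 > 36 → go right; 98 > 69 → go right; 98 > 87 → go right; 98 > 91 → go right; 98 > 94 → go right. Place as right child of 94.
Insert 100: 100 < 102 → go left; 100 > 8 → go right; 100 > 36 → go right; 100 > 69 → go right; 100 > 87 → go right; 100 > 91 → go right; 100 > 94 → go right; 100 > 98 → go right. Place as right child of 98.
Insert 45: 45 < 102 → go left; 45 > 8 → go right; 45 > 36 → go right; 45 < 69 → go left; 45 < 60 → go left; 45 < 58 → go left; 45 > 42 → go right. Place as right child of 42.
Insert 103: 103 > 102 → go right. Place as right child of 102.
Insert 109: 109 > 102 → go right; 109 > 103 → go right. Place as right child of 103.

45 76 98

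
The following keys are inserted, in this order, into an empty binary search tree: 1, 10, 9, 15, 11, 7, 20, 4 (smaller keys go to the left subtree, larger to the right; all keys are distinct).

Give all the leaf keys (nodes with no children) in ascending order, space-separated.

1: root
10: right child of 1 (depth 1)
9: left child of 10 (depth 2)
15: right child of 10 (depth 2)
11: left child of 15 (depth 3)
7: left child of 9 (depth 3)
20: right child of 15 (depth 3)
4: left child of 7 (depth 4)

4 11 20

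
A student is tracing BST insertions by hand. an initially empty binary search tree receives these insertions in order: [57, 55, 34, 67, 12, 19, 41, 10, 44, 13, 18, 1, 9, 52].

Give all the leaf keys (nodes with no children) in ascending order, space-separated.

9 18 52 67

Insert 57: tree is empty, so 57 becomes the root.
Insert 55: 55 < 57 → go left. Place as left child of 57.
Insert 34: 34 < 57 → go left; 34 < 55 → go left. Place as left child of 55.
Insert 67: 67 > 57 → go right. Place as right child of 57.
Insert 12: 12 < 57 → go left; 12 < 55 → go left; 12 < 34 → go left. Place as left child of 34.
Insert 19: 19 < 57 → go left; 19 < 55 → go left; 19 < 34 → go left; 19 > 12 → go right. Place as right child of 12.
Insert 41: 41 < 57 → go left; 41 < 55 → go left; 41 > 34 → go right. Place as right child of 34.
Insert 10: 10 < 57 → go left; 10 < 55 → go left; 10 < 34 → go left; 10 < 12 → go left. Place as left child of 12.
Insert 44: 44 < 57 → go left; 44 < 55 → go left; 44 > 34 → go right; 44 > 41 → go right. Place as right child of 41.
Insert 13: 13 < 57 → go left; 13 < 55 → go left; 13 < 34 → go left; 13 > 12 → go right; 13 < 19 → go left. Place as left child of 19.
Insert 18: 18 < 57 → go left; 18 < 55 → go left; 18 < 34 → go left; 18 > 12 → go right; 18 < 19 → go left; 18 > 13 → go right. Place as right child of 13.
Insert 1: 1 < 57 → go left; 1 < 55 → go left; 1 < 34 → go left; 1 < 12 → go left; 1 < 10 → go left. Place as left child of 10.
Insert 9: 9 < 57 → go left; 9 < 55 → go left; 9 < 34 → go left; 9 < 12 → go left; 9 < 10 → go left; 9 > 1 → go right. Place as right child of 1.
Insert 52: 52 < 57 → go left; 52 < 55 → go left; 52 > 34 → go right; 52 > 41 → go right; 52 > 44 → go right. Place as right child of 44.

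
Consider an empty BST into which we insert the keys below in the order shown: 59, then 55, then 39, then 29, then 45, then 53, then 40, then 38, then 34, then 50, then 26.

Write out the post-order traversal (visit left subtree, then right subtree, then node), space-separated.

26 34 38 29 40 50 53 45 39 55 59

Insert 59: tree is empty, so 59 becomes the root.
Insert 55: 55 < 59 → go left. Place as left child of 59.
Insert 39: 39 < 59 → go left; 39 < 55 → go left. Place as left child of 55.
Insert 29: 29 < 59 → go left; 29 < 55 → go left; 29 < 39 → go left. Place as left child of 39.
Insert 45: 45 < 59 → go left; 45 < 55 → go left; 45 > 39 → go right. Place as right child of 39.
Insert 53: 53 < 59 → go left; 53 < 55 → go left; 53 > 39 → go right; 53 > 45 → go right. Place as right child of 45.
Insert 40: 40 < 59 → go left; 40 < 55 → go left; 40 > 39 → go right; 40 < 45 → go left. Place as left child of 45.
Insert 38: 38 < 59 → go left; 38 < 55 → go left; 38 < 39 → go left; 38 > 29 → go right. Place as right child of 29.
Insert 34: 34 < 59 → go left; 34 < 55 → go left; 34 < 39 → go left; 34 > 29 → go right; 34 < 38 → go left. Place as left child of 38.
Insert 50: 50 < 59 → go left; 50 < 55 → go left; 50 > 39 → go right; 50 > 45 → go right; 50 < 53 → go left. Place as left child of 53.
Insert 26: 26 < 59 → go left; 26 < 55 → go left; 26 < 39 → go left; 26 < 29 → go left. Place as left child of 29.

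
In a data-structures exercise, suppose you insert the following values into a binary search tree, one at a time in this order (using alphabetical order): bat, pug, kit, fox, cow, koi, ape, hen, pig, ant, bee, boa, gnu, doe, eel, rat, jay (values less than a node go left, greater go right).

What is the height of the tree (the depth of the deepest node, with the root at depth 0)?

bat: root
pug: right child of bat (depth 1)
kit: left child of pug (depth 2)
fox: left child of kit (depth 3)
cow: left child of fox (depth 4)
koi: right child of kit (depth 3)
ape: left child of bat (depth 1)
hen: right child of fox (depth 4)
pig: right child of koi (depth 4)
ant: left child of ape (depth 2)
bee: left child of cow (depth 5)
boa: right child of bee (depth 6)
gnu: left child of hen (depth 5)
doe: right child of cow (depth 5)
eel: right child of doe (depth 6)
rat: right child of pug (depth 2)
jay: right child of hen (depth 5)

The deepest node is boa at depth 6.

6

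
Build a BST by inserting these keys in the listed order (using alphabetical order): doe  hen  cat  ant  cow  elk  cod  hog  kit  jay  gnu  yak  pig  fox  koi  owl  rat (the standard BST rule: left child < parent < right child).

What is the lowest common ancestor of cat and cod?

doe: root
hen: right child of doe (depth 1)
cat: left child of doe (depth 1)
ant: left child of cat (depth 2)
cow: right child of cat (depth 2)
elk: left child of hen (depth 2)
cod: left child of cow (depth 3)
hog: right child of hen (depth 2)
kit: right child of hog (depth 3)
jay: left child of kit (depth 4)
gnu: right child of elk (depth 3)
yak: right child of kit (depth 4)
pig: left child of yak (depth 5)
fox: left child of gnu (depth 4)
koi: left child of pig (depth 6)
owl: right child of koi (depth 7)
rat: right child of pig (depth 6)

Path to cat: doe → cat
Path to cod: doe → cat → cow → cod
cat lies on both paths and is an ancestor of the other node.

cat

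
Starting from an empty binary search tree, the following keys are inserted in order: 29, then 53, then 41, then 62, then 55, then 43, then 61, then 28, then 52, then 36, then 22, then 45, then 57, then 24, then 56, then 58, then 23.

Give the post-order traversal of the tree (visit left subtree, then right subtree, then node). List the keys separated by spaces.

23 24 22 28 36 45 52 43 41 56 58 57 61 55 62 53 29

29: root
53: right child of 29 (depth 1)
41: left child of 53 (depth 2)
62: right child of 53 (depth 2)
55: left child of 62 (depth 3)
43: right child of 41 (depth 3)
61: right child of 55 (depth 4)
28: left child of 29 (depth 1)
52: right child of 43 (depth 4)
36: left child of 41 (depth 3)
22: left child of 28 (depth 2)
45: left child of 52 (depth 5)
57: left child of 61 (depth 5)
24: right child of 22 (depth 3)
56: left child of 57 (depth 6)
58: right child of 57 (depth 6)
23: left child of 24 (depth 4)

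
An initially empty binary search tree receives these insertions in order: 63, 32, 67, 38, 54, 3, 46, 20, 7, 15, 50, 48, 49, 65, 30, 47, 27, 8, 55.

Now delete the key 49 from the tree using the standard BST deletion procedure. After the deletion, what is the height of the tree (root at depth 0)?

Insert 63: tree is empty, so 63 becomes the root.
Insert 32: 32 < 63 → go left. Place as left child of 63.
Insert 67: 67 > 63 → go right. Place as right child of 63.
Insert 38: 38 < 63 → go left; 38 > 32 → go right. Place as right child of 32.
Insert 54: 54 < 63 → go left; 54 > 32 → go right; 54 > 38 → go right. Place as right child of 38.
Insert 3: 3 < 63 → go left; 3 < 32 → go left. Place as left child of 32.
Insert 46: 46 < 63 → go left; 46 > 32 → go right; 46 > 38 → go right; 46 < 54 → go left. Place as left child of 54.
Insert 20: 20 < 63 → go left; 20 < 32 → go left; 20 > 3 → go right. Place as right child of 3.
Insert 7: 7 < 63 → go left; 7 < 32 → go left; 7 > 3 → go right; 7 < 20 → go left. Place as left child of 20.
Insert 15: 15 < 63 → go left; 15 < 32 → go left; 15 > 3 → go right; 15 < 20 → go left; 15 > 7 → go right. Place as right child of 7.
Insert 50: 50 < 63 → go left; 50 > 32 → go right; 50 > 38 → go right; 50 < 54 → go left; 50 > 46 → go right. Place as right child of 46.
Insert 48: 48 < 63 → go left; 48 > 32 → go right; 48 > 38 → go right; 48 < 54 → go left; 48 > 46 → go right; 48 < 50 → go left. Place as left child of 50.
Insert 49: 49 < 63 → go left; 49 > 32 → go right; 49 > 38 → go right; 49 < 54 → go left; 49 > 46 → go right; 49 < 50 → go left; 49 > 48 → go right. Place as right child of 48.
Insert 65: 65 > 63 → go right; 65 < 67 → go left. Place as left child of 67.
Insert 30: 30 < 63 → go left; 30 < 32 → go left; 30 > 3 → go right; 30 > 20 → go right. Place as right child of 20.
Insert 47: 47 < 63 → go left; 47 > 32 → go right; 47 > 38 → go right; 47 < 54 → go left; 47 > 46 → go right; 47 < 50 → go left; 47 < 48 → go left. Place as left child of 48.
Insert 27: 27 < 63 → go left; 27 < 32 → go left; 27 > 3 → go right; 27 > 20 → go right; 27 < 30 → go left. Place as left child of 30.
Insert 8: 8 < 63 → go left; 8 < 32 → go left; 8 > 3 → go right; 8 < 20 → go left; 8 > 7 → go right; 8 < 15 → go left. Place as left child of 15.
Insert 55: 55 < 63 → go left; 55 > 32 → go right; 55 > 38 → go right; 55 > 54 → go right. Place as right child of 54.

Delete 49 (at most one child — splice it out).
After deletion, deepest node is 47 at depth 7.

7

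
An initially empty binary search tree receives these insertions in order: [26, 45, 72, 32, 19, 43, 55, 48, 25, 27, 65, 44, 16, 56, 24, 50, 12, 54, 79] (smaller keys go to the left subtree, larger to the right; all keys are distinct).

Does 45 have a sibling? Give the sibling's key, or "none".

26: root
45: right child of 26 (depth 1)
72: right child of 45 (depth 2)
32: left child of 45 (depth 2)
19: left child of 26 (depth 1)
43: right child of 32 (depth 3)
55: left child of 72 (depth 3)
48: left child of 55 (depth 4)
25: right child of 19 (depth 2)
27: left child of 32 (depth 3)
65: right child of 55 (depth 4)
44: right child of 43 (depth 4)
16: left child of 19 (depth 2)
56: left child of 65 (depth 5)
24: left child of 25 (depth 3)
50: right child of 48 (depth 5)
12: left child of 16 (depth 3)
54: right child of 50 (depth 6)
79: right child of 72 (depth 3)

45's parent is 26; the other child of 26 is 19.

19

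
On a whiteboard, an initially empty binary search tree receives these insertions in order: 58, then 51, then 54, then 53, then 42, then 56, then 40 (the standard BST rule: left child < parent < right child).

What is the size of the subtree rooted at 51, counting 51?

Insert 58: tree is empty, so 58 becomes the root.
Insert 51: 51 < 58 → go left. Place as left child of 58.
Insert 54: 54 < 58 → go left; 54 > 51 → go right. Place as right child of 51.
Insert 53: 53 < 58 → go left; 53 > 51 → go right; 53 < 54 → go left. Place as left child of 54.
Insert 42: 42 < 58 → go left; 42 < 51 → go left. Place as left child of 51.
Insert 56: 56 < 58 → go left; 56 > 51 → go right; 56 > 54 → go right. Place as right child of 54.
Insert 40: 40 < 58 → go left; 40 < 51 → go left; 40 < 42 → go left. Place as left child of 42.

Subtree rooted at 51 contains: 51, 42, 40, 54, 53, 56 — 6 nodes.

6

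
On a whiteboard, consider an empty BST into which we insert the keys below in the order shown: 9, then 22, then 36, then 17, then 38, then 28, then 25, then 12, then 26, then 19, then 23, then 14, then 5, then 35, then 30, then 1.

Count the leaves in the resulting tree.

Insert 9: tree is empty, so 9 becomes the root.
Insert 22: 22 > 9 → go right. Place as right child of 9.
Insert 36: 36 > 9 → go right; 36 > 22 → go right. Place as right child of 22.
Insert 17: 17 > 9 → go right; 17 < 22 → go left. Place as left child of 22.
Insert 38: 38 > 9 → go right; 38 > 22 → go right; 38 > 36 → go right. Place as right child of 36.
Insert 28: 28 > 9 → go right; 28 > 22 → go right; 28 < 36 → go left. Place as left child of 36.
Insert 25: 25 > 9 → go right; 25 > 22 → go right; 25 < 36 → go left; 25 < 28 → go left. Place as left child of 28.
Insert 12: 12 > 9 → go right; 12 < 22 → go left; 12 < 17 → go left. Place as left child of 17.
Insert 26: 26 > 9 → go right; 26 > 22 → go right; 26 < 36 → go left; 26 < 28 → go left; 26 > 25 → go right. Place as right child of 25.
Insert 19: 19 > 9 → go right; 19 < 22 → go left; 19 > 17 → go right. Place as right child of 17.
Insert 23: 23 > 9 → go right; 23 > 22 → go right; 23 < 36 → go left; 23 < 28 → go left; 23 < 25 → go left. Place as left child of 25.
Insert 14: 14 > 9 → go right; 14 < 22 → go left; 14 < 17 → go left; 14 > 12 → go right. Place as right child of 12.
Insert 5: 5 < 9 → go left. Place as left child of 9.
Insert 35: 35 > 9 → go right; 35 > 22 → go right; 35 < 36 → go left; 35 > 28 → go right. Place as right child of 28.
Insert 30: 30 > 9 → go right; 30 > 22 → go right; 30 < 36 → go left; 30 > 28 → go right; 30 < 35 → go left. Place as left child of 35.
Insert 1: 1 < 9 → go left; 1 < 5 → go left. Place as left child of 5.

Leaves: 1, 14, 19, 23, 26, 30, 38 — 7 in total.

7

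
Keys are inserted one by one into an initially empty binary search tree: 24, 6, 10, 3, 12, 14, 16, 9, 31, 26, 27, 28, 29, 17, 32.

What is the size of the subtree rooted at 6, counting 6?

Insert 24: tree is empty, so 24 becomes the root.
Insert 6: 6 < 24 → go left. Place as left child of 24.
Insert 10: 10 < 24 → go left; 10 > 6 → go right. Place as right child of 6.
Insert 3: 3 < 24 → go left; 3 < 6 → go left. Place as left child of 6.
Insert 12: 12 < 24 → go left; 12 > 6 → go right; 12 > 10 → go right. Place as right child of 10.
Insert 14: 14 < 24 → go left; 14 > 6 → go right; 14 > 10 → go right; 14 > 12 → go right. Place as right child of 12.
Insert 16: 16 < 24 → go left; 16 > 6 → go right; 16 > 10 → go right; 16 > 12 → go right; 16 > 14 → go right. Place as right child of 14.
Insert 9: 9 < 24 → go left; 9 > 6 → go right; 9 < 10 → go left. Place as left child of 10.
Insert 31: 31 > 24 → go right. Place as right child of 24.
Insert 26: 26 > 24 → go right; 26 < 31 → go left. Place as left child of 31.
Insert 27: 27 > 24 → go right; 27 < 31 → go left; 27 > 26 → go right. Place as right child of 26.
Insert 28: 28 > 24 → go right; 28 < 31 → go left; 28 > 26 → go right; 28 > 27 → go right. Place as right child of 27.
Insert 29: 29 > 24 → go right; 29 < 31 → go left; 29 > 26 → go right; 29 > 27 → go right; 29 > 28 → go right. Place as right child of 28.
Insert 17: 17 < 24 → go left; 17 > 6 → go right; 17 > 10 → go right; 17 > 12 → go right; 17 > 14 → go right; 17 > 16 → go right. Place as right child of 16.
Insert 32: 32 > 24 → go right; 32 > 31 → go right. Place as right child of 31.

Subtree rooted at 6 contains: 6, 3, 10, 9, 12, 14, 16, 17 — 8 nodes.

8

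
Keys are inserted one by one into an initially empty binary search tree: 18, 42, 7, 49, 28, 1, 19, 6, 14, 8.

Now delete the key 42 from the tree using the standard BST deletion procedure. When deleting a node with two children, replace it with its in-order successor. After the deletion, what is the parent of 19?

18: root
42: right child of 18 (depth 1)
7: left child of 18 (depth 1)
49: right child of 42 (depth 2)
28: left child of 42 (depth 2)
1: left child of 7 (depth 2)
19: left child of 28 (depth 3)
6: right child of 1 (depth 3)
14: right child of 7 (depth 2)
8: left child of 14 (depth 3)

Delete 42 (two children — replace with in-order successor).
After deletion, 19's parent is 28.

28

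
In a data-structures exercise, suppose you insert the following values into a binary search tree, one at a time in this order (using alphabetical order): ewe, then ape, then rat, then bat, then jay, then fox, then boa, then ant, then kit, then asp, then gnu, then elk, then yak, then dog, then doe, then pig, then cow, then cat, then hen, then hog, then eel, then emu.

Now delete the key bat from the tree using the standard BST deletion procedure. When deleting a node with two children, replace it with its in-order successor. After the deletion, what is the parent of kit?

ewe: root
ape: left child of ewe (depth 1)
rat: right child of ewe (depth 1)
bat: right child of ape (depth 2)
jay: left child of rat (depth 2)
fox: left child of jay (depth 3)
boa: right child of bat (depth 3)
ant: left child of ape (depth 2)
kit: right child of jay (depth 3)
asp: left child of bat (depth 3)
gnu: right child of fox (depth 4)
elk: right child of boa (depth 4)
yak: right child of rat (depth 2)
dog: left child of elk (depth 5)
doe: left child of dog (depth 6)
pig: right child of kit (depth 4)
cow: left child of doe (depth 7)
cat: left child of cow (depth 8)
hen: right child of gnu (depth 5)
hog: right child of hen (depth 6)
eel: right child of dog (depth 6)
emu: right child of elk (depth 5)

Delete bat (two children — replace with in-order successor).
After deletion, kit's parent is jay.

jay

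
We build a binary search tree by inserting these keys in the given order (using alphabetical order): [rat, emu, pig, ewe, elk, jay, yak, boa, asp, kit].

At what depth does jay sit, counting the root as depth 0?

4

Resulting structure (node: left, right):
  rat: L=emu, R=yak
  emu: L=elk, R=pig
  pig: L=ewe, R=–
  ewe: L=–, R=jay
  elk: L=boa, R=–
  jay: L=–, R=kit
  yak: L=–, R=–
  boa: L=asp, R=–
  asp: L=–, R=–
  kit: L=–, R=–

Path to jay: rat → emu → pig → ewe → jay, which is 4 edges.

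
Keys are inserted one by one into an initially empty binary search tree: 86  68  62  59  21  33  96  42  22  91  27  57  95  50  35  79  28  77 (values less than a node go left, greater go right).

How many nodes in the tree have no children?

5

86: root
68: left child of 86 (depth 1)
62: left child of 68 (depth 2)
59: left child of 62 (depth 3)
21: left child of 59 (depth 4)
33: right child of 21 (depth 5)
96: right child of 86 (depth 1)
42: right child of 33 (depth 6)
22: left child of 33 (depth 6)
91: left child of 96 (depth 2)
27: right child of 22 (depth 7)
57: right child of 42 (depth 7)
95: right child of 91 (depth 3)
50: left child of 57 (depth 8)
35: left child of 42 (depth 7)
79: right child of 68 (depth 2)
28: right child of 27 (depth 8)
77: left child of 79 (depth 3)

Leaves: 28, 35, 50, 77, 95 — 5 in total.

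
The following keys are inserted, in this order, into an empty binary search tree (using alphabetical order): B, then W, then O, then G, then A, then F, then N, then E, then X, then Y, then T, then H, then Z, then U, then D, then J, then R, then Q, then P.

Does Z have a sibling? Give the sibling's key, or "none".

none

B: root
W: right child of B (depth 1)
O: left child of W (depth 2)
G: left child of O (depth 3)
A: left child of B (depth 1)
F: left child of G (depth 4)
N: right child of G (depth 4)
E: left child of F (depth 5)
X: right child of W (depth 2)
Y: right child of X (depth 3)
T: right child of O (depth 3)
H: left child of N (depth 5)
Z: right child of Y (depth 4)
U: right child of T (depth 4)
D: left child of E (depth 6)
J: right child of H (depth 6)
R: left child of T (depth 4)
Q: left child of R (depth 5)
P: left child of Q (depth 6)

Z's parent is Y, which has only one child.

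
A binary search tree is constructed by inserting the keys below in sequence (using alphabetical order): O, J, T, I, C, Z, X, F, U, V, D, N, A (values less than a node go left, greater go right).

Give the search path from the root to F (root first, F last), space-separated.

Resulting structure (node: left, right):
  O: L=J, R=T
  J: L=I, R=N
  T: L=–, R=Z
  I: L=C, R=–
  C: L=A, R=F
  Z: L=X, R=–
  X: L=U, R=–
  F: L=D, R=–
  U: L=–, R=V
  V: L=–, R=–
  D: L=–, R=–
  N: L=–, R=–
  A: L=–, R=–

O J I C F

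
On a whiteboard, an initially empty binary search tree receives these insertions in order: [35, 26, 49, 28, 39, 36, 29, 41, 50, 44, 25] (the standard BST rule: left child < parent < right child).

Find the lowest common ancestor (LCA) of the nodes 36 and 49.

Insert 35: tree is empty, so 35 becomes the root.
Insert 26: 26 < 35 → go left. Place as left child of 35.
Insert 49: 49 > 35 → go right. Place as right child of 35.
Insert 28: 28 < 35 → go left; 28 > 26 → go right. Place as right child of 26.
Insert 39: 39 > 35 → go right; 39 < 49 → go left. Place as left child of 49.
Insert 36: 36 > 35 → go right; 36 < 49 → go left; 36 < 39 → go left. Place as left child of 39.
Insert 29: 29 < 35 → go left; 29 > 26 → go right; 29 > 28 → go right. Place as right child of 28.
Insert 41: 41 > 35 → go right; 41 < 49 → go left; 41 > 39 → go right. Place as right child of 39.
Insert 50: 50 > 35 → go right; 50 > 49 → go right. Place as right child of 49.
Insert 44: 44 > 35 → go right; 44 < 49 → go left; 44 > 39 → go right; 44 > 41 → go right. Place as right child of 41.
Insert 25: 25 < 35 → go left; 25 < 26 → go left. Place as left child of 26.

Path to 36: 35 → 49 → 39 → 36
Path to 49: 35 → 49
49 lies on both paths and is an ancestor of the other node.

49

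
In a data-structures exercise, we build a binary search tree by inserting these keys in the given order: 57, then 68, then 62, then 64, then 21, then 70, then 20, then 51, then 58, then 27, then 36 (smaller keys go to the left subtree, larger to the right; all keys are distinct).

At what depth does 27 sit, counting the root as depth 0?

57: root
68: right child of 57 (depth 1)
62: left child of 68 (depth 2)
64: right child of 62 (depth 3)
21: left child of 57 (depth 1)
70: right child of 68 (depth 2)
20: left child of 21 (depth 2)
51: right child of 21 (depth 2)
58: left child of 62 (depth 3)
27: left child of 51 (depth 3)
36: right child of 27 (depth 4)

Path to 27: 57 → 21 → 51 → 27, which is 3 edges.

3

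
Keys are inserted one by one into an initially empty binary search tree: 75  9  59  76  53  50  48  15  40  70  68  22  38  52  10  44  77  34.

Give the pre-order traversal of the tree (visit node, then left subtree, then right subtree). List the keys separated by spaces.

75 9 59 53 50 48 15 10 40 22 38 34 44 52 70 68 76 77

75: root
9: left child of 75 (depth 1)
59: right child of 9 (depth 2)
76: right child of 75 (depth 1)
53: left child of 59 (depth 3)
50: left child of 53 (depth 4)
48: left child of 50 (depth 5)
15: left child of 48 (depth 6)
40: right child of 15 (depth 7)
70: right child of 59 (depth 3)
68: left child of 70 (depth 4)
22: left child of 40 (depth 8)
38: right child of 22 (depth 9)
52: right child of 50 (depth 5)
10: left child of 15 (depth 7)
44: right child of 40 (depth 8)
77: right child of 76 (depth 2)
34: left child of 38 (depth 10)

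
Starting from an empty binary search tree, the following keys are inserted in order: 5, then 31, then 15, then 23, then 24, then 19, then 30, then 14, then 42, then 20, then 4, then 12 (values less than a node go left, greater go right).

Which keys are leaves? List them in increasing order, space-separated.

Insert 5: tree is empty, so 5 becomes the root.
Insert 31: 31 > 5 → go right. Place as right child of 5.
Insert 15: 15 > 5 → go right; 15 < 31 → go left. Place as left child of 31.
Insert 23: 23 > 5 → go right; 23 < 31 → go left; 23 > 15 → go right. Place as right child of 15.
Insert 24: 24 > 5 → go right; 24 < 31 → go left; 24 > 15 → go right; 24 > 23 → go right. Place as right child of 23.
Insert 19: 19 > 5 → go right; 19 < 31 → go left; 19 > 15 → go right; 19 < 23 → go left. Place as left child of 23.
Insert 30: 30 > 5 → go right; 30 < 31 → go left; 30 > 15 → go right; 30 > 23 → go right; 30 > 24 → go right. Place as right child of 24.
Insert 14: 14 > 5 → go right; 14 < 31 → go left; 14 < 15 → go left. Place as left child of 15.
Insert 42: 42 > 5 → go right; 42 > 31 → go right. Place as right child of 31.
Insert 20: 20 > 5 → go right; 20 < 31 → go left; 20 > 15 → go right; 20 < 23 → go left; 20 > 19 → go right. Place as right child of 19.
Insert 4: 4 < 5 → go left. Place as left child of 5.
Insert 12: 12 > 5 → go right; 12 < 31 → go left; 12 < 15 → go left; 12 < 14 → go left. Place as left child of 14.

4 12 20 30 42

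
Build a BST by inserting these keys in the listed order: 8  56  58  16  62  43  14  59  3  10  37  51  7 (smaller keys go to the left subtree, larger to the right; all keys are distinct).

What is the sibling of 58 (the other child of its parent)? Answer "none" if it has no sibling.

16

8: root
56: right child of 8 (depth 1)
58: right child of 56 (depth 2)
16: left child of 56 (depth 2)
62: right child of 58 (depth 3)
43: right child of 16 (depth 3)
14: left child of 16 (depth 3)
59: left child of 62 (depth 4)
3: left child of 8 (depth 1)
10: left child of 14 (depth 4)
37: left child of 43 (depth 4)
51: right child of 43 (depth 4)
7: right child of 3 (depth 2)

58's parent is 56; the other child of 56 is 16.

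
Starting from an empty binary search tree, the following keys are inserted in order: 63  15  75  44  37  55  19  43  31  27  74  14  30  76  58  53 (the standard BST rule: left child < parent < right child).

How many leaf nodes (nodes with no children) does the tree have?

7

Resulting structure (node: left, right):
  63: L=15, R=75
  15: L=14, R=44
  75: L=74, R=76
  44: L=37, R=55
  37: L=19, R=43
  55: L=53, R=58
  19: L=–, R=31
  43: L=–, R=–
  31: L=27, R=–
  27: L=–, R=30
  74: L=–, R=–
  14: L=–, R=–
  30: L=–, R=–
  76: L=–, R=–
  58: L=–, R=–
  53: L=–, R=–

Leaves: 14, 30, 43, 53, 58, 74, 76 — 7 in total.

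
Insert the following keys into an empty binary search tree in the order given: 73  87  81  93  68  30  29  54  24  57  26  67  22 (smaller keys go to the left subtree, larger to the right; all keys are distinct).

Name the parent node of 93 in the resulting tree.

73: root
87: right child of 73 (depth 1)
81: left child of 87 (depth 2)
93: right child of 87 (depth 2)
68: left child of 73 (depth 1)
30: left child of 68 (depth 2)
29: left child of 30 (depth 3)
54: right child of 30 (depth 3)
24: left child of 29 (depth 4)
57: right child of 54 (depth 4)
26: right child of 24 (depth 5)
67: right child of 57 (depth 5)
22: left child of 24 (depth 5)

87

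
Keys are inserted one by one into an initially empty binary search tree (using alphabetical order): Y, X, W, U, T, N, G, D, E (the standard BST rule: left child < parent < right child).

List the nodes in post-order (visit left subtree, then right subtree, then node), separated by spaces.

Insert Y: tree is empty, so Y becomes the root.
Insert X: X < Y → go left. Place as left child of Y.
Insert W: W < Y → go left; W < X → go left. Place as left child of X.
Insert U: U < Y → go left; U < X → go left; U < W → go left. Place as left child of W.
Insert T: T < Y → go left; T < X → go left; T < W → go left; T < U → go left. Place as left child of U.
Insert N: N < Y → go left; N < X → go left; N < W → go left; N < U → go left; N < T → go left. Place as left child of T.
Insert G: G < Y → go left; G < X → go left; G < W → go left; G < U → go left; G < T → go left; G < N → go left. Place as left child of N.
Insert D: D < Y → go left; D < X → go left; D < W → go left; D < U → go left; D < T → go left; D < N → go left; D < G → go left. Place as left child of G.
Insert E: E < Y → go left; E < X → go left; E < W → go left; E < U → go left; E < T → go left; E < N → go left; E < G → go left; E > D → go right. Place as right child of D.

E D G N T U W X Y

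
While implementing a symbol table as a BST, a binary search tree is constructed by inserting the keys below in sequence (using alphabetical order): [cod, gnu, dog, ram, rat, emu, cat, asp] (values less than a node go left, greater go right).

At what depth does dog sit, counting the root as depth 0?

2

Insert cod: tree is empty, so cod becomes the root.
Insert gnu: gnu > cod → go right. Place as right child of cod.
Insert dog: dog > cod → go right; dog < gnu → go left. Place as left child of gnu.
Insert ram: ram > cod → go right; ram > gnu → go right. Place as right child of gnu.
Insert rat: rat > cod → go right; rat > gnu → go right; rat > ram → go right. Place as right child of ram.
Insert emu: emu > cod → go right; emu < gnu → go left; emu > dog → go right. Place as right child of dog.
Insert cat: cat < cod → go left. Place as left child of cod.
Insert asp: asp < cod → go left; asp < cat → go left. Place as left child of cat.

Path to dog: cod → gnu → dog, which is 2 edges.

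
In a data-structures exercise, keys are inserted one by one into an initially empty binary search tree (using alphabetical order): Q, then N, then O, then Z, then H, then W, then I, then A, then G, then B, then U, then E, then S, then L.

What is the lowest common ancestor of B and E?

B

Insert Q: tree is empty, so Q becomes the root.
Insert N: N < Q → go left. Place as left child of Q.
Insert O: O < Q → go left; O > N → go right. Place as right child of N.
Insert Z: Z > Q → go right. Place as right child of Q.
Insert H: H < Q → go left; H < N → go left. Place as left child of N.
Insert W: W > Q → go right; W < Z → go left. Place as left child of Z.
Insert I: I < Q → go left; I < N → go left; I > H → go right. Place as right child of H.
Insert A: A < Q → go left; A < N → go left; A < H → go left. Place as left child of H.
Insert G: G < Q → go left; G < N → go left; G < H → go left; G > A → go right. Place as right child of A.
Insert B: B < Q → go left; B < N → go left; B < H → go left; B > A → go right; B < G → go left. Place as left child of G.
Insert U: U > Q → go right; U < Z → go left; U < W → go left. Place as left child of W.
Insert E: E < Q → go left; E < N → go left; E < H → go left; E > A → go right; E < G → go left; E > B → go right. Place as right child of B.
Insert S: S > Q → go right; S < Z → go left; S < W → go left; S < U → go left. Place as left child of U.
Insert L: L < Q → go left; L < N → go left; L > H → go right; L > I → go right. Place as right child of I.

Path to B: Q → N → H → A → G → B
Path to E: Q → N → H → A → G → B → E
B lies on both paths and is an ancestor of the other node.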